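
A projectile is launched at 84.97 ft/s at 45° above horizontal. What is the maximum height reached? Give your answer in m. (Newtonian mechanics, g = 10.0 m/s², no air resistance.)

v₀ = 84.97 ft/s × 0.3048 = 25.8989 m/s
H = v₀² × sin²(θ) / (2g) = 25.8989² × sin(45°)² / (2 × 10.0) = 670.753 × 0.5 / 20.0 = 16.77 m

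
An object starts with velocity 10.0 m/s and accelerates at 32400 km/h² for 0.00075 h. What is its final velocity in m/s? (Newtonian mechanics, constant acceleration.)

a = 32400 km/h² × 7.716049382716049e-05 = 2.5 m/s²
t = 0.00075 h × 3600.0 = 2.7 s
v = v₀ + a × t = 10.0 + 2.5 × 2.7 = 16.75 m/s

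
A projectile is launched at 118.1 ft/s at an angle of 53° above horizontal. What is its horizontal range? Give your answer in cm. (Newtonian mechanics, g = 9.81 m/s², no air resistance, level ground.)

v₀ = 118.1 ft/s × 0.3048 = 35.9969 m/s
R = v₀² × sin(2θ) / g = 35.9969² × sin(2 × 53°) / 9.81 = 1295.78 × 0.961262 / 9.81 = 126.971 m
R = 126.971 m / 0.01 = 12700 cm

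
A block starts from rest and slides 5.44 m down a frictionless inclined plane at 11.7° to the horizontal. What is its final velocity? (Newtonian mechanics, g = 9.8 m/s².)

a = g sin(θ) = 9.8 × sin(11.7°) = 1.9873 m/s²
v = √(2ad) = √(2 × 1.9873 × 5.44) = 4.65 m/s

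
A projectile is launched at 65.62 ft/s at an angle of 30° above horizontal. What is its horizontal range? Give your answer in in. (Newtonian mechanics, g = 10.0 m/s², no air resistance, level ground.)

v₀ = 65.62 ft/s × 0.3048 = 20.001 m/s
R = v₀² × sin(2θ) / g = 20.001² × sin(2 × 30°) / 10.0 = 400.04 × 0.866025 / 10.0 = 34.6445 m
R = 34.6445 m / 0.0254 = 1364 in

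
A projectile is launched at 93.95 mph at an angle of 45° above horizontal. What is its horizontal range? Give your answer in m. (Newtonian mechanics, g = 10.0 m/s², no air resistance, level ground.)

v₀ = 93.95 mph × 0.44704 = 41.9994 m/s
R = v₀² × sin(2θ) / g = 41.9994² × sin(2 × 45°) / 10.0 = 1763.95 × 1.0 / 10.0 = 176.4 m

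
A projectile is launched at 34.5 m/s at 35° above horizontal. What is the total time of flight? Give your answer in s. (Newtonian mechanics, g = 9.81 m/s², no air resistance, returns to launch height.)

T = 2 × v₀ × sin(θ) / g = 2 × 34.5 × sin(35°) / 9.81 = 2 × 34.5 × 0.573576 / 9.81 = 4.034 s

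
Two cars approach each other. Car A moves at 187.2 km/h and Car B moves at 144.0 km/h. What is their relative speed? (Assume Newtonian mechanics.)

v_rel = v_A + v_B = 187.2 + 144.0 = 331.2 km/h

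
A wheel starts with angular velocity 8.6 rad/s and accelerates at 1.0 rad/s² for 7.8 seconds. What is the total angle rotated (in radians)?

θ = ω₀t + ½αt² = 8.6×7.8 + ½×1.0×7.8² = 97.5 rad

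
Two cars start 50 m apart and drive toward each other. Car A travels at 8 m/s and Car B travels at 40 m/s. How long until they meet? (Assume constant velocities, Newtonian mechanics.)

Combined speed: v_combined = 8 + 40 = 48 m/s
Time to meet: t = d/v_combined = 50/48 = 1.04 s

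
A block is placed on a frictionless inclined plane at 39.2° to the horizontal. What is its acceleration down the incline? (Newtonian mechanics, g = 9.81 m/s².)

a = g sin(θ) = 9.81 × sin(39.2°) = 9.81 × 0.632 = 6.2 m/s²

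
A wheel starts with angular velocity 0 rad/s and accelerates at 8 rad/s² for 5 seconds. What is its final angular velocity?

ω = ω₀ + αt = 0 + 8 × 5 = 40 rad/s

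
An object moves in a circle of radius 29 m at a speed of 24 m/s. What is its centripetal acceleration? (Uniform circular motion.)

a_c = v²/r = 24²/29 = 576/29 = 19.86 m/s²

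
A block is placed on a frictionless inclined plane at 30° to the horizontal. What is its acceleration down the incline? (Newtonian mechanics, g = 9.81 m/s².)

a = g sin(θ) = 9.81 × sin(30°) = 9.81 × 0.5 = 4.91 m/s²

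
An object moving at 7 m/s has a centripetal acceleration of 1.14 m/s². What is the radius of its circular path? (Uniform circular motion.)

r = v²/a_c = 7²/1.14 = 42.98 m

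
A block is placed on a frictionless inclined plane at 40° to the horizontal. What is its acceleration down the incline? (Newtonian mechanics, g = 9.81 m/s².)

a = g sin(θ) = 9.81 × sin(40°) = 9.81 × 0.6428 = 6.31 m/s²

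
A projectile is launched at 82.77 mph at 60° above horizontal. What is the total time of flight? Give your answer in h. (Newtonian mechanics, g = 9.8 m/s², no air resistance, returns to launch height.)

v₀ = 82.77 mph × 0.44704 = 37.0015 m/s
T = 2 × v₀ × sin(θ) / g = 2 × 37.0015 × sin(60°) / 9.8 = 2 × 37.0015 × 0.866025 / 9.8 = 6.53964 s
T = 6.53964 s / 3600.0 = 0.001817 h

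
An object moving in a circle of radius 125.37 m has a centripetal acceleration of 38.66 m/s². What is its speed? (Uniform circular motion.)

v = √(a_c × r) = √(38.66 × 125.37) = 69.62 m/s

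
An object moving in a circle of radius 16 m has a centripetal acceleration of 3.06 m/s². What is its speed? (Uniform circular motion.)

v = √(a_c × r) = √(3.06 × 16) = 7.0 m/s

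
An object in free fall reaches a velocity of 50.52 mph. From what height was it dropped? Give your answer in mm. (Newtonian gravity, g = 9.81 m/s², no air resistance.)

v = 50.52 mph × 0.44704 = 22.5845 m/s
h = v² / (2g) = 22.5845² / (2 × 9.81) = 25.9969 m
h = 25.9969 m / 0.001 = 26000 mm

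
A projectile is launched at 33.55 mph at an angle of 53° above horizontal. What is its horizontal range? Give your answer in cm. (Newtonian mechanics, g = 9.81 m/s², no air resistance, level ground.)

v₀ = 33.55 mph × 0.44704 = 14.9982 m/s
R = v₀² × sin(2θ) / g = 14.9982² × sin(2 × 53°) / 9.81 = 224.946 × 0.961262 / 9.81 = 22.042 m
R = 22.042 m / 0.01 = 2204 cm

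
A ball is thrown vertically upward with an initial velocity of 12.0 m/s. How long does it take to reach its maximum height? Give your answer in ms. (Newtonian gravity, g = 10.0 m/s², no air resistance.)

t_up = v₀ / g = 12.0 / 10.0 = 1.2 s
t_up = 1.2 s / 0.001 = 1200 ms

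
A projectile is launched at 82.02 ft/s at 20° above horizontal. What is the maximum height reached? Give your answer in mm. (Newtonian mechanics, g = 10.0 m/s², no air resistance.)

v₀ = 82.02 ft/s × 0.3048 = 24.9997 m/s
H = v₀² × sin²(θ) / (2g) = 24.9997² × sin(20°)² / (2 × 10.0) = 624.985 × 0.116978 / 20.0 = 3.65547 m
H = 3.65547 m / 0.001 = 3655 mm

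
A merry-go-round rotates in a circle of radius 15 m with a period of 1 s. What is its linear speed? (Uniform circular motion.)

v = 2πr/T = 2π×15/1 = 94.25 m/s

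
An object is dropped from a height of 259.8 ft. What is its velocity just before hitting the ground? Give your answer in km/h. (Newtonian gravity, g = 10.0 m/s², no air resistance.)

h = 259.8 ft × 0.3048 = 79.187 m
v = √(2gh) = √(2 × 10.0 × 79.187) = 39.7962 m/s
v = 39.7962 m/s / 0.2777777777777778 = 143.3 km/h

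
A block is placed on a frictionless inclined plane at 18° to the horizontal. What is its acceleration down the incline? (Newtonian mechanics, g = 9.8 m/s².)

a = g sin(θ) = 9.8 × sin(18°) = 9.8 × 0.309 = 3.03 m/s²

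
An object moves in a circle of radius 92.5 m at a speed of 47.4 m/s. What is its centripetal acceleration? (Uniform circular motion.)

a_c = v²/r = 47.4²/92.5 = 2246.76/92.5 = 24.29 m/s²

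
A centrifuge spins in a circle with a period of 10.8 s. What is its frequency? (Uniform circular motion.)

f = 1/T = 1/10.8 = 0.0926 Hz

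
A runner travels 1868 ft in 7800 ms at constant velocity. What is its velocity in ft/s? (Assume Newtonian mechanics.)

d = 1868 ft × 0.3048 = 569.366 m
t = 7800 ms × 0.001 = 7.8 s
v = d / t = 569.366 / 7.8 = 72.9956 m/s
v = 72.9956 m/s / 0.3048 = 239.5 ft/s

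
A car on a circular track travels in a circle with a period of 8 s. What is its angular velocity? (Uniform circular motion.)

ω = 2π/T = 2π/8 = 0.7854 rad/s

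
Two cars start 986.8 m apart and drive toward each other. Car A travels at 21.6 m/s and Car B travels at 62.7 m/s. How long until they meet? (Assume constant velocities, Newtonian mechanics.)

Combined speed: v_combined = 21.6 + 62.7 = 84.3 m/s
Time to meet: t = d/v_combined = 986.8/84.3 = 11.71 s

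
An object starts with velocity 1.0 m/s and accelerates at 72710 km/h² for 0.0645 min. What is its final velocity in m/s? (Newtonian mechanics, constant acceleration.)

a = 72710 km/h² × 7.716049382716049e-05 = 5.61034 m/s²
t = 0.0645 min × 60.0 = 3.87 s
v = v₀ + a × t = 1.0 + 5.61034 × 3.87 = 22.71 m/s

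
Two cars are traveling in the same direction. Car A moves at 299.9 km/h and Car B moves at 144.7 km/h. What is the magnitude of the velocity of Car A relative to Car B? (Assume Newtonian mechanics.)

v_rel = |v_A - v_B| = |299.9 - 144.7| = 155.2 km/h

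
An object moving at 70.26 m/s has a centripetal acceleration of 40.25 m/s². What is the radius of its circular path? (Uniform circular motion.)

r = v²/a_c = 70.26²/40.25 = 122.65 m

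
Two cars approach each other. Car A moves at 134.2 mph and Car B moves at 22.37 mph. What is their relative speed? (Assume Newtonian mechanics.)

v_rel = v_A + v_B = 134.2 + 22.37 = 156.57 mph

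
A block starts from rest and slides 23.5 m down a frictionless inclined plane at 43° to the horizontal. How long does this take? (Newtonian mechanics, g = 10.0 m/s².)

a = g sin(θ) = 10.0 × sin(43°) = 6.82 m/s²
t = √(2d/a) = √(2 × 23.5 / 6.82) = 2.63 s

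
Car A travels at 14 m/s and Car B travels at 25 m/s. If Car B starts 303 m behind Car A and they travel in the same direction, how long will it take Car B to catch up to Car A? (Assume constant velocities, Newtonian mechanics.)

Relative speed: v_rel = 25 - 14 = 11 m/s
Time to catch: t = d₀/v_rel = 303/11 = 27.55 s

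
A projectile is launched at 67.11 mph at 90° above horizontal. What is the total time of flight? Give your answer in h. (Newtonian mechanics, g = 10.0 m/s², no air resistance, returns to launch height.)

v₀ = 67.11 mph × 0.44704 = 30.0009 m/s
T = 2 × v₀ × sin(θ) / g = 2 × 30.0009 × sin(90°) / 10.0 = 2 × 30.0009 × 1.0 / 10.0 = 6.00018 s
T = 6.00018 s / 3600.0 = 0.001667 h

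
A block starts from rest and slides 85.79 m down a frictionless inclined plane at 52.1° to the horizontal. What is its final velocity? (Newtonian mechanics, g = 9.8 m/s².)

a = g sin(θ) = 9.8 × sin(52.1°) = 7.733 m/s²
v = √(2ad) = √(2 × 7.733 × 85.79) = 36.43 m/s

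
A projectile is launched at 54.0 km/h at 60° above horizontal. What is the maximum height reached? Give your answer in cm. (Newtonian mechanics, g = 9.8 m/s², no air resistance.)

v₀ = 54.0 km/h × 0.2777777777777778 = 15.0 m/s
H = v₀² × sin²(θ) / (2g) = 15.0² × sin(60°)² / (2 × 9.8) = 225.0 × 0.75 / 19.6 = 8.60969 m
H = 8.60969 m / 0.01 = 861.0 cm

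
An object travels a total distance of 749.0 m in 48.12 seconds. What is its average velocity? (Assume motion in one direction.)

v_avg = Δd / Δt = 749.0 / 48.12 = 15.57 m/s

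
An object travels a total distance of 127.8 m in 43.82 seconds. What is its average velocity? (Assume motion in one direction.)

v_avg = Δd / Δt = 127.8 / 43.82 = 2.92 m/s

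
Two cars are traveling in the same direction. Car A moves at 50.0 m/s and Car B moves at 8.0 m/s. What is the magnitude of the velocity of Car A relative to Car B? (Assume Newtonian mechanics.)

v_rel = |v_A - v_B| = |50.0 - 8.0| = 42.0 m/s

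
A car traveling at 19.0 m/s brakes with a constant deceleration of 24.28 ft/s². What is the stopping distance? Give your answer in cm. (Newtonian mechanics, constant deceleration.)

a = 24.28 ft/s² × 0.3048 = 7.40054 m/s²
d = v₀² / (2a) = 19.0² / (2 × 7.40054) = 361.0 / 14.8011 = 24.3901 m
d = 24.3901 m / 0.01 = 2439 cm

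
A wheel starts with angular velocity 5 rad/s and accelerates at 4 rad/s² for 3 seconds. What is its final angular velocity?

ω = ω₀ + αt = 5 + 4 × 3 = 17 rad/s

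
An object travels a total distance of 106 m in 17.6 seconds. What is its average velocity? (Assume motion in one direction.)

v_avg = Δd / Δt = 106 / 17.6 = 6.02 m/s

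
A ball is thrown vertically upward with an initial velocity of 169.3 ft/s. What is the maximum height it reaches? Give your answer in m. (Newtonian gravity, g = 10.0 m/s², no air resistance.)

v₀ = 169.3 ft/s × 0.3048 = 51.6026 m/s
h_max = v₀² / (2g) = 51.6026² / (2 × 10.0) = 2662.83 / 20.0 = 133.1 m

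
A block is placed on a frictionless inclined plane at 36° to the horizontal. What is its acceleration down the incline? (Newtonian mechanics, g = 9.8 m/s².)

a = g sin(θ) = 9.8 × sin(36°) = 9.8 × 0.5878 = 5.76 m/s²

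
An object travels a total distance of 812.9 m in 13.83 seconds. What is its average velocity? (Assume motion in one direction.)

v_avg = Δd / Δt = 812.9 / 13.83 = 58.78 m/s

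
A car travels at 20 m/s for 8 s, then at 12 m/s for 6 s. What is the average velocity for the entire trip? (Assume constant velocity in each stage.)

d₁ = v₁t₁ = 20 × 8 = 160 m
d₂ = v₂t₂ = 12 × 6 = 72 m
d_total = 232 m, t_total = 14 s
v_avg = d_total/t_total = 232/14 = 16.57 m/s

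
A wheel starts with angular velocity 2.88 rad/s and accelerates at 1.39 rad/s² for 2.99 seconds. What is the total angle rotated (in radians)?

θ = ω₀t + ½αt² = 2.88×2.99 + ½×1.39×2.99² = 14.82 rad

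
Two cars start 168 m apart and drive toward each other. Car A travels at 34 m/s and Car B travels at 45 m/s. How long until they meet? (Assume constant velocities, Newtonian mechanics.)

Combined speed: v_combined = 34 + 45 = 79 m/s
Time to meet: t = d/v_combined = 168/79 = 2.13 s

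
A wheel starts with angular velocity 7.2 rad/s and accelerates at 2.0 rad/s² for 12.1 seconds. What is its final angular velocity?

ω = ω₀ + αt = 7.2 + 2.0 × 12.1 = 31.4 rad/s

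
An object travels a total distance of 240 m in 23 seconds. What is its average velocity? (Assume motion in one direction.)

v_avg = Δd / Δt = 240 / 23 = 10.43 m/s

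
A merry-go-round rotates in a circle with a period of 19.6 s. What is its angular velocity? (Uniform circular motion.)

ω = 2π/T = 2π/19.6 = 0.3206 rad/s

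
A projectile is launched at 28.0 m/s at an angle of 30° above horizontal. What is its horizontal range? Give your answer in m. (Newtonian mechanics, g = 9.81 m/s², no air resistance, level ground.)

R = v₀² × sin(2θ) / g = 28.0² × sin(2 × 30°) / 9.81 = 784.0 × 0.866025 / 9.81 = 69.21 m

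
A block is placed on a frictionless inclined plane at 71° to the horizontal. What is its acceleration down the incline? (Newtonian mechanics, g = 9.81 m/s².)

a = g sin(θ) = 9.81 × sin(71°) = 9.81 × 0.9455 = 9.28 m/s²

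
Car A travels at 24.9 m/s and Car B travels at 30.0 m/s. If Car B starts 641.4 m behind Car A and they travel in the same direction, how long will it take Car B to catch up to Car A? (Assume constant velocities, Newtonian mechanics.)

Relative speed: v_rel = 30.0 - 24.9 = 5.1 m/s
Time to catch: t = d₀/v_rel = 641.4/5.1 = 125.76 s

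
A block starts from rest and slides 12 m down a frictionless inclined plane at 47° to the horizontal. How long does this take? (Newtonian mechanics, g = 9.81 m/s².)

a = g sin(θ) = 9.81 × sin(47°) = 7.1746 m/s²
t = √(2d/a) = √(2 × 12 / 7.1746) = 1.83 s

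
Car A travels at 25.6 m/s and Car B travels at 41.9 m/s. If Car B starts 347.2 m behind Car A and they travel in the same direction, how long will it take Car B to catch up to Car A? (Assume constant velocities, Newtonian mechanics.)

Relative speed: v_rel = 41.9 - 25.6 = 16.3 m/s
Time to catch: t = d₀/v_rel = 347.2/16.3 = 21.3 s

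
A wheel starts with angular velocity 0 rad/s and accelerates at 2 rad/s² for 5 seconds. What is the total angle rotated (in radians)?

θ = ω₀t + ½αt² = 0×5 + ½×2×5² = 25.0 rad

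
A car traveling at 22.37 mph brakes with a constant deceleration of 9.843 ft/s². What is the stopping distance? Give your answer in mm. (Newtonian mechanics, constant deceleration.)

v₀ = 22.37 mph × 0.44704 = 10.0003 m/s
a = 9.843 ft/s² × 0.3048 = 3.00015 m/s²
d = v₀² / (2a) = 10.0003² / (2 × 3.00015) = 100.006 / 6.0003 = 16.6668 m
d = 16.6668 m / 0.001 = 16670 mm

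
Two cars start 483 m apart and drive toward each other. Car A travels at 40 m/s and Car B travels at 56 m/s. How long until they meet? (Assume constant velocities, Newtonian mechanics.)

Combined speed: v_combined = 40 + 56 = 96 m/s
Time to meet: t = d/v_combined = 483/96 = 5.03 s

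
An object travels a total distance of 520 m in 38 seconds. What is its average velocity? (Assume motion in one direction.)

v_avg = Δd / Δt = 520 / 38 = 13.68 m/s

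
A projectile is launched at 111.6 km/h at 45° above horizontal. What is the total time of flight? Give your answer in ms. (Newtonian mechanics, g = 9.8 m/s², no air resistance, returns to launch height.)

v₀ = 111.6 km/h × 0.2777777777777778 = 31.0 m/s
T = 2 × v₀ × sin(θ) / g = 2 × 31.0 × sin(45°) / 9.8 = 2 × 31.0 × 0.707107 / 9.8 = 4.47353 s
T = 4.47353 s / 0.001 = 4474 ms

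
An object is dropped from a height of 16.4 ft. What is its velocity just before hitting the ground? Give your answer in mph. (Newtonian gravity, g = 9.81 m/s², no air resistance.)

h = 16.4 ft × 0.3048 = 4.99872 m
v = √(2gh) = √(2 × 9.81 × 4.99872) = 9.90328 m/s
v = 9.90328 m/s / 0.44704 = 22.15 mph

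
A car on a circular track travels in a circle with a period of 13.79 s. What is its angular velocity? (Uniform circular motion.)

ω = 2π/T = 2π/13.79 = 0.4556 rad/s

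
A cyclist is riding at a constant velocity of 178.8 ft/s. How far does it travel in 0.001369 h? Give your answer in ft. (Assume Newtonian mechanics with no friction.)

v = 178.8 ft/s × 0.3048 = 54.4982 m/s
t = 0.001369 h × 3600.0 = 4.9284 s
d = v × t = 54.4982 × 4.9284 = 268.589 m
d = 268.589 m / 0.3048 = 881.2 ft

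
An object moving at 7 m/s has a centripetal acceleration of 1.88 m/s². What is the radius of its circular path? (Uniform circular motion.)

r = v²/a_c = 7²/1.88 = 26.06 m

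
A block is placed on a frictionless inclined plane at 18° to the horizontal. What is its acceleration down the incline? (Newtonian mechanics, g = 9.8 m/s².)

a = g sin(θ) = 9.8 × sin(18°) = 9.8 × 0.309 = 3.03 m/s²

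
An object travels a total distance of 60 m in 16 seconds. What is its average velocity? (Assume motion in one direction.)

v_avg = Δd / Δt = 60 / 16 = 3.75 m/s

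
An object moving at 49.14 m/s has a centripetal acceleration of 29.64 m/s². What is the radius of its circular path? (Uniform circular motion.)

r = v²/a_c = 49.14²/29.64 = 81.47 m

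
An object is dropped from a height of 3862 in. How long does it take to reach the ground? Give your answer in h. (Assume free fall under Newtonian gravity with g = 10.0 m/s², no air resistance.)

h = 3862 in × 0.0254 = 98.0948 m
t = √(2h/g) = √(2 × 98.0948 / 10.0) = 4.42933 s
t = 4.42933 s / 3600.0 = 0.00123 h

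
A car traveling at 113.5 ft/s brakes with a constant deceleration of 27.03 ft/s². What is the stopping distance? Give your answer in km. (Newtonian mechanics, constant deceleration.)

v₀ = 113.5 ft/s × 0.3048 = 34.5948 m/s
a = 27.03 ft/s² × 0.3048 = 8.23874 m/s²
d = v₀² / (2a) = 34.5948² / (2 × 8.23874) = 1196.8 / 16.4775 = 72.6324 m
d = 72.6324 m / 1000.0 = 0.07263 km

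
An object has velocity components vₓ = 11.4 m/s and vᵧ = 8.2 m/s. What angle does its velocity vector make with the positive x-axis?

θ = arctan(vᵧ/vₓ) = arctan(8.2/11.4) = 35.73°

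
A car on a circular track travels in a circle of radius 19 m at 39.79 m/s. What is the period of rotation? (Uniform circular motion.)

T = 2πr/v = 2π×19/39.79 = 3.0 s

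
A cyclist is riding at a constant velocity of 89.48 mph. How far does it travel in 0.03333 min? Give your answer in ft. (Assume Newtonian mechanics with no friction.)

v = 89.48 mph × 0.44704 = 40.0011 m/s
t = 0.03333 min × 60.0 = 1.9998 s
d = v × t = 40.0011 × 1.9998 = 79.9942 m
d = 79.9942 m / 0.3048 = 262.4 ft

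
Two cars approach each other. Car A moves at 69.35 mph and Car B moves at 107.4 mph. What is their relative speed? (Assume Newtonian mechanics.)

v_rel = v_A + v_B = 69.35 + 107.4 = 176.75 mph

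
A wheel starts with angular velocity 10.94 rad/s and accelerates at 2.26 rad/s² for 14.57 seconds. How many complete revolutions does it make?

θ = ω₀t + ½αt² = 10.94×14.57 + ½×2.26×14.57² = 399.277737 rad
Total revolutions = θ/(2π) = 399.277737/(2π) = 63.55
Complete revolutions = ⌊63.55⌋ = 63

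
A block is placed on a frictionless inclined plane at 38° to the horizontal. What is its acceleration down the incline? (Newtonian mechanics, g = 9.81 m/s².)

a = g sin(θ) = 9.81 × sin(38°) = 9.81 × 0.6157 = 6.04 m/s²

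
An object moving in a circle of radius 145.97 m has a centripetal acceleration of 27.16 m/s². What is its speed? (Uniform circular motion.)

v = √(a_c × r) = √(27.16 × 145.97) = 62.96 m/s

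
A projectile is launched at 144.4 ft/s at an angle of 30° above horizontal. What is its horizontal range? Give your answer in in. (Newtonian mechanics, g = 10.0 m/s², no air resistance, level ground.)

v₀ = 144.4 ft/s × 0.3048 = 44.0131 m/s
R = v₀² × sin(2θ) / g = 44.0131² × sin(2 × 30°) / 10.0 = 1937.15 × 0.866025 / 10.0 = 167.762 m
R = 167.762 m / 0.0254 = 6605 in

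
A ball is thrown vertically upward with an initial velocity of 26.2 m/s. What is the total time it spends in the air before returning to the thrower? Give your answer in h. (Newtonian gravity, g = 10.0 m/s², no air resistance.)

t_total = 2 × v₀ / g = 2 × 26.2 / 10.0 = 5.24 s
t_total = 5.24 s / 3600.0 = 0.001456 h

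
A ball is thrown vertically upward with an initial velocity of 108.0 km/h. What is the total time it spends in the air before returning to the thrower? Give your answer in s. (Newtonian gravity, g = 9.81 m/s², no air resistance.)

v₀ = 108.0 km/h × 0.2777777777777778 = 30.0 m/s
t_total = 2 × v₀ / g = 2 × 30.0 / 9.81 = 6.116 s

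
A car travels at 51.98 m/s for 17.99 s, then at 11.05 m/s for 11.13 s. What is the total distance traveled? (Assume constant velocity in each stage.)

d₁ = v₁t₁ = 51.98 × 17.99 = 935.1202 m
d₂ = v₂t₂ = 11.05 × 11.13 = 122.9865 m
d_total = 935.1202 + 122.9865 = 1058.11 m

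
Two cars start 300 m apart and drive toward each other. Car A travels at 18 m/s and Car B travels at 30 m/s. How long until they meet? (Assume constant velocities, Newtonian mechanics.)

Combined speed: v_combined = 18 + 30 = 48 m/s
Time to meet: t = d/v_combined = 300/48 = 6.25 s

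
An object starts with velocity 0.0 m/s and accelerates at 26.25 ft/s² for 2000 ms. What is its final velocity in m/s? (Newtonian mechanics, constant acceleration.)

a = 26.25 ft/s² × 0.3048 = 8.001 m/s²
t = 2000 ms × 0.001 = 2.0 s
v = v₀ + a × t = 0.0 + 8.001 × 2.0 = 16.0 m/s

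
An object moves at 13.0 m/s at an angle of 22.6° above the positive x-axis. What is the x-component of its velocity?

vₓ = v cos(θ) = 13.0 × cos(22.6°) = 12.0 m/s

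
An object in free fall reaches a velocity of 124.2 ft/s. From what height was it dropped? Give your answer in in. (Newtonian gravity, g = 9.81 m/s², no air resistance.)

v = 124.2 ft/s × 0.3048 = 37.8562 m/s
h = v² / (2g) = 37.8562² / (2 × 9.81) = 73.0424 m
h = 73.0424 m / 0.0254 = 2876 in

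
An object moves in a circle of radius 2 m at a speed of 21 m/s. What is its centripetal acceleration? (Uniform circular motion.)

a_c = v²/r = 21²/2 = 441/2 = 220.5 m/s²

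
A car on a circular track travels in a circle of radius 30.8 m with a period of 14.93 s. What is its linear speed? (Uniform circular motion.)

v = 2πr/T = 2π×30.8/14.93 = 12.96 m/s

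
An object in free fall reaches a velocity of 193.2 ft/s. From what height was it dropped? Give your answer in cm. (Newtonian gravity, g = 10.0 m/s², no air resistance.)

v = 193.2 ft/s × 0.3048 = 58.8874 m/s
h = v² / (2g) = 58.8874² / (2 × 10.0) = 173.386 m
h = 173.386 m / 0.01 = 17340 cm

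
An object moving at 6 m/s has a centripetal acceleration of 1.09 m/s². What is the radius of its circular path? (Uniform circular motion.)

r = v²/a_c = 6²/1.09 = 33.03 m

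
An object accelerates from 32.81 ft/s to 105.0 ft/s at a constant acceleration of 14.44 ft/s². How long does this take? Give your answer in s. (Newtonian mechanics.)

v₀ = 32.81 ft/s × 0.3048 = 10.0005 m/s
v = 105.0 ft/s × 0.3048 = 32.004 m/s
a = 14.44 ft/s² × 0.3048 = 4.40131 m/s²
t = (v - v₀) / a = (32.004 - 10.0005) / 4.40131 = 4.999 s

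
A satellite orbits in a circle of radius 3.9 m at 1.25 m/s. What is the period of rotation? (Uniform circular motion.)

T = 2πr/v = 2π×3.9/1.25 = 19.6 s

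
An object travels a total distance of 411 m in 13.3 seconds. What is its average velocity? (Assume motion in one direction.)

v_avg = Δd / Δt = 411 / 13.3 = 30.9 m/s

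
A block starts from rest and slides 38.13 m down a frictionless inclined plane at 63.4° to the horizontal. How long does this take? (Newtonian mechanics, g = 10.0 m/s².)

a = g sin(θ) = 10.0 × sin(63.4°) = 8.9415 m/s²
t = √(2d/a) = √(2 × 38.13 / 8.9415) = 2.92 s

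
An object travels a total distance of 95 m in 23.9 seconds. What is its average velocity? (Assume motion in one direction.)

v_avg = Δd / Δt = 95 / 23.9 = 3.97 m/s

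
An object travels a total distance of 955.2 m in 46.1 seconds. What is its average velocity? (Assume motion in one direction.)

v_avg = Δd / Δt = 955.2 / 46.1 = 20.72 m/s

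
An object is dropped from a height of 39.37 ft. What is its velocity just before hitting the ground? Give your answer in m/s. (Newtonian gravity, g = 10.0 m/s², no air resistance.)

h = 39.37 ft × 0.3048 = 12.0 m
v = √(2gh) = √(2 × 10.0 × 12.0) = 15.49 m/s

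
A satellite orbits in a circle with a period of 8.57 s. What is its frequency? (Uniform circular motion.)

f = 1/T = 1/8.57 = 0.1167 Hz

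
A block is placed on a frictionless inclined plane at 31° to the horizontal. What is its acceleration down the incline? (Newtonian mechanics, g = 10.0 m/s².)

a = g sin(θ) = 10.0 × sin(31°) = 10.0 × 0.515 = 5.15 m/s²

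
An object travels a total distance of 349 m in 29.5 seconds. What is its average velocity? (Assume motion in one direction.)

v_avg = Δd / Δt = 349 / 29.5 = 11.83 m/s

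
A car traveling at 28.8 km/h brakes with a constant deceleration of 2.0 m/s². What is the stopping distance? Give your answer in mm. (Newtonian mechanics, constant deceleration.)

v₀ = 28.8 km/h × 0.2777777777777778 = 8.0 m/s
d = v₀² / (2a) = 8.0² / (2 × 2.0) = 64.0 / 4.0 = 16.0 m
d = 16.0 m / 0.001 = 16000 mm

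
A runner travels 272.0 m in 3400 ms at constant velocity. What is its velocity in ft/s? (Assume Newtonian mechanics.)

t = 3400 ms × 0.001 = 3.4 s
v = d / t = 272.0 / 3.4 = 80.0 m/s
v = 80.0 m/s / 0.3048 = 262.5 ft/s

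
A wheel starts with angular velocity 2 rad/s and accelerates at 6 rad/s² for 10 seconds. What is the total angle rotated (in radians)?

θ = ω₀t + ½αt² = 2×10 + ½×6×10² = 320.0 rad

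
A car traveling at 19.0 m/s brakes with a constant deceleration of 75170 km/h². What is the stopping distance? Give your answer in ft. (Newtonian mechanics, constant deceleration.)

a = 75170 km/h² × 7.716049382716049e-05 = 5.80015 m/s²
d = v₀² / (2a) = 19.0² / (2 × 5.80015) = 361.0 / 11.6003 = 31.1199 m
d = 31.1199 m / 0.3048 = 102.1 ft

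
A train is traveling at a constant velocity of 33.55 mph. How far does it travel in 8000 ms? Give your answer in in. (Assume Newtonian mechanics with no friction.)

v = 33.55 mph × 0.44704 = 14.9982 m/s
t = 8000 ms × 0.001 = 8.0 s
d = v × t = 14.9982 × 8.0 = 119.986 m
d = 119.986 m / 0.0254 = 4724 in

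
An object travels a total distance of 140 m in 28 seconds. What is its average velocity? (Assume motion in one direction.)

v_avg = Δd / Δt = 140 / 28 = 5.0 m/s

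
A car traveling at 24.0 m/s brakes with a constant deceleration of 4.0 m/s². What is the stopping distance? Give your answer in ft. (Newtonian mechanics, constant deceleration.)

d = v₀² / (2a) = 24.0² / (2 × 4.0) = 576.0 / 8.0 = 72.0 m
d = 72.0 m / 0.3048 = 236.2 ft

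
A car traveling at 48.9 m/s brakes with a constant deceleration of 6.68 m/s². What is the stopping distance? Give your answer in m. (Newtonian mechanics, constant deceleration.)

d = v₀² / (2a) = 48.9² / (2 × 6.68) = 2391.21 / 13.36 = 179.0 m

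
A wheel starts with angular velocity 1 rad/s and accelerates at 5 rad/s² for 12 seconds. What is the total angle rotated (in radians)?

θ = ω₀t + ½αt² = 1×12 + ½×5×12² = 372.0 rad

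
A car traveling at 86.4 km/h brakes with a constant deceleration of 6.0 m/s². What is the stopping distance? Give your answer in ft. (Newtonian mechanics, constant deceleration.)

v₀ = 86.4 km/h × 0.2777777777777778 = 24.0 m/s
d = v₀² / (2a) = 24.0² / (2 × 6.0) = 576.0 / 12.0 = 48.0 m
d = 48.0 m / 0.3048 = 157.5 ft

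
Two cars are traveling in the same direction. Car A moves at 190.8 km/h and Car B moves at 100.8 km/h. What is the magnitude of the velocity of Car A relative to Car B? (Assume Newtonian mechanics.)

v_rel = |v_A - v_B| = |190.8 - 100.8| = 90.0 km/h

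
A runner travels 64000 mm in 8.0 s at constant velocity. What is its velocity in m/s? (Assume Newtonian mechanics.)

d = 64000 mm × 0.001 = 64.0 m
v = d / t = 64.0 / 8.0 = 8.0 m/s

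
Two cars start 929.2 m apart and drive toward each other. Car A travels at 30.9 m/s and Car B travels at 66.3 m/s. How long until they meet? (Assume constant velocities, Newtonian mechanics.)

Combined speed: v_combined = 30.9 + 66.3 = 97.2 m/s
Time to meet: t = d/v_combined = 929.2/97.2 = 9.56 s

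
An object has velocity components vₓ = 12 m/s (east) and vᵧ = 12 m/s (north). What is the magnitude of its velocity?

|v| = √(vₓ² + vᵧ²) = √(12² + 12²) = √(288) = 16.97 m/s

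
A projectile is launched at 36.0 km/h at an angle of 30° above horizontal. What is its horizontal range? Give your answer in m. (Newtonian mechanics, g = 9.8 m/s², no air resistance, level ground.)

v₀ = 36.0 km/h × 0.2777777777777778 = 10.0 m/s
R = v₀² × sin(2θ) / g = 10.0² × sin(2 × 30°) / 9.8 = 100.0 × 0.866025 / 9.8 = 8.837 m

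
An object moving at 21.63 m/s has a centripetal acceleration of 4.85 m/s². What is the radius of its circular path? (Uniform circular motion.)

r = v²/a_c = 21.63²/4.85 = 96.47 m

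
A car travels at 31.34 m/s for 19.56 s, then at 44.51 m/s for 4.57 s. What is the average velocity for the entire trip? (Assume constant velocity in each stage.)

d₁ = v₁t₁ = 31.34 × 19.56 = 613.0104 m
d₂ = v₂t₂ = 44.51 × 4.57 = 203.4107 m
d_total = 816.4211 m, t_total = 24.13 s
v_avg = d_total/t_total = 816.4211/24.13 = 33.83 m/s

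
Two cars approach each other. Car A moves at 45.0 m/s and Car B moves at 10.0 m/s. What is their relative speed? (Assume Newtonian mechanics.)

v_rel = v_A + v_B = 45.0 + 10.0 = 55.0 m/s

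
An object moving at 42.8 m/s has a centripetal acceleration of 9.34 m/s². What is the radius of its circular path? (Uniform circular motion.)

r = v²/a_c = 42.8²/9.34 = 196.13 m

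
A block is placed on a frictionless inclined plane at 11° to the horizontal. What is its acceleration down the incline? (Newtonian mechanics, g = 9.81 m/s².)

a = g sin(θ) = 9.81 × sin(11°) = 9.81 × 0.1908 = 1.87 m/s²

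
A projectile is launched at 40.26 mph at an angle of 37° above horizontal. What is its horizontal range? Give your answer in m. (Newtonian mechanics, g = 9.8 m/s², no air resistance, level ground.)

v₀ = 40.26 mph × 0.44704 = 17.9978 m/s
R = v₀² × sin(2θ) / g = 17.9978² × sin(2 × 37°) / 9.8 = 323.921 × 0.961262 / 9.8 = 31.77 m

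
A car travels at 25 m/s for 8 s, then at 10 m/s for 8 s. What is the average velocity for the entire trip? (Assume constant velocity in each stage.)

d₁ = v₁t₁ = 25 × 8 = 200 m
d₂ = v₂t₂ = 10 × 8 = 80 m
d_total = 280 m, t_total = 16 s
v_avg = d_total/t_total = 280/16 = 17.5 m/s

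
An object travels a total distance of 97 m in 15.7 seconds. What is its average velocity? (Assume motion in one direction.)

v_avg = Δd / Δt = 97 / 15.7 = 6.18 m/s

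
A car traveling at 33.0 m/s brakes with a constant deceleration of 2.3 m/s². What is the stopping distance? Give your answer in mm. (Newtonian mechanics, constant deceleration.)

d = v₀² / (2a) = 33.0² / (2 × 2.3) = 1089.0 / 4.6 = 236.739 m
d = 236.739 m / 0.001 = 236700 mm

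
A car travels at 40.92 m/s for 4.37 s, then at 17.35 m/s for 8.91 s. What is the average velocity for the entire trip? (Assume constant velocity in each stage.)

d₁ = v₁t₁ = 40.92 × 4.37 = 178.8204 m
d₂ = v₂t₂ = 17.35 × 8.91 = 154.5885 m
d_total = 333.4089 m, t_total = 13.28 s
v_avg = d_total/t_total = 333.4089/13.28 = 25.11 m/s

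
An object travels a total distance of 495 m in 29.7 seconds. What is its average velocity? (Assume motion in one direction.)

v_avg = Δd / Δt = 495 / 29.7 = 16.67 m/s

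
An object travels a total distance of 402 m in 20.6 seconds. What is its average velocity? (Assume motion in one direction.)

v_avg = Δd / Δt = 402 / 20.6 = 19.51 m/s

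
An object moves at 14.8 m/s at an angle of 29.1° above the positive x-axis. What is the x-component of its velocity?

vₓ = v cos(θ) = 14.8 × cos(29.1°) = 12.93 m/s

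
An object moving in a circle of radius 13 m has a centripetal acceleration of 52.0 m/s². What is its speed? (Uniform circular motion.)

v = √(a_c × r) = √(52.0 × 13) = 26.0 m/s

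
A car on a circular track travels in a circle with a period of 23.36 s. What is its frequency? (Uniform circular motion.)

f = 1/T = 1/23.36 = 0.0428 Hz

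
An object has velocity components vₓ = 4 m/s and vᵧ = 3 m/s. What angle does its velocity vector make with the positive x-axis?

θ = arctan(vᵧ/vₓ) = arctan(3/4) = 36.87°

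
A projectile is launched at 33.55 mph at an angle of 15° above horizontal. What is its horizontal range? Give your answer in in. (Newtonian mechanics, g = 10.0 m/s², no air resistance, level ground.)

v₀ = 33.55 mph × 0.44704 = 14.9982 m/s
R = v₀² × sin(2θ) / g = 14.9982² × sin(2 × 15°) / 10.0 = 224.946 × 0.5 / 10.0 = 11.2473 m
R = 11.2473 m / 0.0254 = 442.8 in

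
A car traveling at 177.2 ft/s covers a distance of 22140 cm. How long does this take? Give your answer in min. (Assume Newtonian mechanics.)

d = 22140 cm × 0.01 = 221.4 m
v = 177.2 ft/s × 0.3048 = 54.0106 m/s
t = d / v = 221.4 / 54.0106 = 4.0992 s
t = 4.0992 s / 60.0 = 0.06832 min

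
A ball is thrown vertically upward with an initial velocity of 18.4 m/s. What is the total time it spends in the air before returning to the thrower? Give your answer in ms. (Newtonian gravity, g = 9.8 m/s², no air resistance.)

t_total = 2 × v₀ / g = 2 × 18.4 / 9.8 = 3.7551 s
t_total = 3.7551 s / 0.001 = 3755 ms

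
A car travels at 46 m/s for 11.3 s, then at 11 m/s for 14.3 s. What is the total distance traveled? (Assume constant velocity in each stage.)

d₁ = v₁t₁ = 46 × 11.3 = 519.8 m
d₂ = v₂t₂ = 11 × 14.3 = 157.3 m
d_total = 519.8 + 157.3 = 677.1 m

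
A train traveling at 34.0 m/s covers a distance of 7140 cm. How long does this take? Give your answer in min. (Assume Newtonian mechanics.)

d = 7140 cm × 0.01 = 71.4 m
t = d / v = 71.4 / 34.0 = 2.1 s
t = 2.1 s / 60.0 = 0.035 min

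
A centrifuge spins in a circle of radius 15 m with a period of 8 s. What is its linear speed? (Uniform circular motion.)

v = 2πr/T = 2π×15/8 = 11.78 m/s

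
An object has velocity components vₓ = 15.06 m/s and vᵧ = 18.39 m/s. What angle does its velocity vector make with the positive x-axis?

θ = arctan(vᵧ/vₓ) = arctan(18.39/15.06) = 50.69°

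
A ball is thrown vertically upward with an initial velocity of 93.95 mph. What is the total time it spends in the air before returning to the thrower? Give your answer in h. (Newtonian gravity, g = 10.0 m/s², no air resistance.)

v₀ = 93.95 mph × 0.44704 = 41.9994 m/s
t_total = 2 × v₀ / g = 2 × 41.9994 / 10.0 = 8.39988 s
t_total = 8.39988 s / 3600.0 = 0.002333 h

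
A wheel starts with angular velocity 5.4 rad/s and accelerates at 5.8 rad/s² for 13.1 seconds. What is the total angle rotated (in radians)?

θ = ω₀t + ½αt² = 5.4×13.1 + ½×5.8×13.1² = 568.41 rad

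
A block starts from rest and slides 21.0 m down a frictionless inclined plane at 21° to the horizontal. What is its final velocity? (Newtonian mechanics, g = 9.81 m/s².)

a = g sin(θ) = 9.81 × sin(21°) = 3.5156 m/s²
v = √(2ad) = √(2 × 3.5156 × 21.0) = 12.15 m/s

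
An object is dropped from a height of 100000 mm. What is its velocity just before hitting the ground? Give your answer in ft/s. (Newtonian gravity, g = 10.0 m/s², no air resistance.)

h = 100000 mm × 0.001 = 100.0 m
v = √(2gh) = √(2 × 10.0 × 100.0) = 44.7214 m/s
v = 44.7214 m/s / 0.3048 = 146.7 ft/s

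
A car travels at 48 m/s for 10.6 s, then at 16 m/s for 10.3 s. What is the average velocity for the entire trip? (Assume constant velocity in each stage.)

d₁ = v₁t₁ = 48 × 10.6 = 508.8 m
d₂ = v₂t₂ = 16 × 10.3 = 164.8 m
d_total = 673.6 m, t_total = 20.9 s
v_avg = d_total/t_total = 673.6/20.9 = 32.23 m/s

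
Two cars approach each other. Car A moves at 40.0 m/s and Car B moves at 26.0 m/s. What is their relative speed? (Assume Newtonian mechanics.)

v_rel = v_A + v_B = 40.0 + 26.0 = 66.0 m/s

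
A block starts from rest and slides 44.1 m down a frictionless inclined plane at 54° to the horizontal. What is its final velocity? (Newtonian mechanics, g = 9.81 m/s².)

a = g sin(θ) = 9.81 × sin(54°) = 7.9365 m/s²
v = √(2ad) = √(2 × 7.9365 × 44.1) = 26.46 m/s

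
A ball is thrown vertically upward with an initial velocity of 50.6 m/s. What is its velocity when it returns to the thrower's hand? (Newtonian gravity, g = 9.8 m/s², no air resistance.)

By conservation of energy (no air resistance), the ball returns to the throw height with the same speed as launch, but directed downward.
|v_ground| = v₀ = 50.6 m/s
v_ground = 50.6 m/s (downward)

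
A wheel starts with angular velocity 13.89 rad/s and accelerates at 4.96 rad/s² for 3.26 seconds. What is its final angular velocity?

ω = ω₀ + αt = 13.89 + 4.96 × 3.26 = 30.06 rad/s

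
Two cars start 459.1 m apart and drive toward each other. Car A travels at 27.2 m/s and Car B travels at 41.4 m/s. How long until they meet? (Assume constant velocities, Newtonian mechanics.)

Combined speed: v_combined = 27.2 + 41.4 = 68.6 m/s
Time to meet: t = d/v_combined = 459.1/68.6 = 6.69 s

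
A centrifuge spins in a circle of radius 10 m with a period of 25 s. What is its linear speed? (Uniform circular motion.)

v = 2πr/T = 2π×10/25 = 2.51 m/s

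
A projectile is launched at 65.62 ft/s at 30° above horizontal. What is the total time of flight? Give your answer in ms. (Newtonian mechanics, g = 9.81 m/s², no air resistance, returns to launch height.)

v₀ = 65.62 ft/s × 0.3048 = 20.001 m/s
T = 2 × v₀ × sin(θ) / g = 2 × 20.001 × sin(30°) / 9.81 = 2 × 20.001 × 0.5 / 9.81 = 2.03884 s
T = 2.03884 s / 0.001 = 2039 ms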